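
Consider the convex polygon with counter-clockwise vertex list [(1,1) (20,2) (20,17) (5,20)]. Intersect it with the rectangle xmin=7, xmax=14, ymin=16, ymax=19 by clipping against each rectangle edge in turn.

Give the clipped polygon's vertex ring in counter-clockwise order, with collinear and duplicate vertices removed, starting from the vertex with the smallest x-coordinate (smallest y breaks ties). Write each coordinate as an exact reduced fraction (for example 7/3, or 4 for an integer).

Clipped polygon: [(7,16) (14,16) (14,91/5) (10,19) (7,19)]

1. After x ≥ 7: [(7,25/19) (20,2) (20,17) (7,98/5)]
2. After x ≤ 14: [(7,25/19) (14,32/19) (14,91/5) (7,98/5)]
3. After y ≥ 16: [(7,16) (14,16) (14,91/5) (7,98/5)]
4. After y ≤ 19: [(7,19) (7,16) (14,16) (14,91/5) (10,19)]
5. Canonical ring: [(7,16) (14,16) (14,91/5) (10,19) (7,19)]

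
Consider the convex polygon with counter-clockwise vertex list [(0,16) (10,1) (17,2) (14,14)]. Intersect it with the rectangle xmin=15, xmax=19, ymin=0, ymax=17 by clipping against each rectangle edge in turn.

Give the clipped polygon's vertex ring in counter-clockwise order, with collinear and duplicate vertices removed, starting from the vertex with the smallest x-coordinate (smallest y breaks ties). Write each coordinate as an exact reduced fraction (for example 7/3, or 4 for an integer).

1. After x ≥ 15: [(15,12/7) (17,2) (15,10)]
2. After x ≤ 19: [(15,12/7) (17,2) (15,10)]
3. After y ≥ 0: [(15,12/7) (17,2) (15,10)]
4. After y ≤ 17: [(15,12/7) (17,2) (15,10)]
5. Canonical ring: [(15,12/7) (17,2) (15,10)]

Clipped polygon: [(15,12/7) (17,2) (15,10)]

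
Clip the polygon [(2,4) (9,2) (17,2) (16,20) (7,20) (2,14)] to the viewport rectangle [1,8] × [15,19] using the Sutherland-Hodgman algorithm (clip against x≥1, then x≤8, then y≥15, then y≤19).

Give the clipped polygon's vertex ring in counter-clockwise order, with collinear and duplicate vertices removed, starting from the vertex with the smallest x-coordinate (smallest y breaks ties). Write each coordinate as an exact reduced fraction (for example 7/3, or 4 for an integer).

1. After x ≥ 1: [(2,4) (9,2) (17,2) (16,20) (7,20) (2,14)]
2. After x ≤ 8: [(2,4) (8,16/7) (8,20) (7,20) (2,14)]
3. After y ≥ 15: [(8,15) (8,20) (7,20) (17/6,15)]
4. After y ≤ 19: [(8,15) (8,19) (37/6,19) (17/6,15)]
5. Canonical ring: [(17/6,15) (8,15) (8,19) (37/6,19)]

Clipped polygon: [(17/6,15) (8,15) (8,19) (37/6,19)]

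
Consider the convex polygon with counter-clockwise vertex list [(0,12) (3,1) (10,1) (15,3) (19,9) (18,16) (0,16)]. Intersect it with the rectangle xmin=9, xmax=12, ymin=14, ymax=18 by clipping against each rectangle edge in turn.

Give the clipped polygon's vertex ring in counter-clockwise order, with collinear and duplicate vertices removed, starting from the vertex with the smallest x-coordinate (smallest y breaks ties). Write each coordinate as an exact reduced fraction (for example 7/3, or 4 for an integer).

Clipped polygon: [(9,14) (12,14) (12,16) (9,16)]

1. After x ≥ 9: [(9,1) (10,1) (15,3) (19,9) (18,16) (9,16)]
2. After x ≤ 12: [(9,1) (10,1) (12,9/5) (12,16) (9,16)]
3. After y ≥ 14: [(9,14) (12,14) (12,16) (9,16)]
4. After y ≤ 18: [(9,14) (12,14) (12,16) (9,16)]
5. Canonical ring: [(9,14) (12,14) (12,16) (9,16)]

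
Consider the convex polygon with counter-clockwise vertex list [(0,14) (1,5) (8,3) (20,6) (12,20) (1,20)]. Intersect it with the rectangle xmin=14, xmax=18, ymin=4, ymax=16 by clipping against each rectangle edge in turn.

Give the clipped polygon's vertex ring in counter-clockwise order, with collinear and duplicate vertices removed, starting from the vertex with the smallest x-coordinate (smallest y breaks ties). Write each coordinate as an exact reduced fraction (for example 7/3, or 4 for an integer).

Clipped polygon: [(14,9/2) (18,11/2) (18,19/2) (100/7,16) (14,16)]

1. After x ≥ 14: [(14,9/2) (20,6) (14,33/2)]
2. After x ≤ 18: [(14,9/2) (18,11/2) (18,19/2) (14,33/2)]
3. After y ≥ 4: [(14,9/2) (18,11/2) (18,19/2) (14,33/2)]
4. After y ≤ 16: [(14,16) (14,9/2) (18,11/2) (18,19/2) (100/7,16)]
5. Canonical ring: [(14,9/2) (18,11/2) (18,19/2) (100/7,16) (14,16)]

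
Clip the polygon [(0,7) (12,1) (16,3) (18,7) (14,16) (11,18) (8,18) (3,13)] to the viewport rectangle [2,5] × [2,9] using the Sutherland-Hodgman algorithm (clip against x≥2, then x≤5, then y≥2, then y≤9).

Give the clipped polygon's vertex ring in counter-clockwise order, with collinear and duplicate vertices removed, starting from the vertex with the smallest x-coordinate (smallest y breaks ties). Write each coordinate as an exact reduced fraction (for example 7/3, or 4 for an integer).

1. After x ≥ 2: [(2,11) (2,6) (12,1) (16,3) (18,7) (14,16) (11,18) (8,18) (3,13)]
2. After x ≤ 5: [(2,11) (2,6) (5,9/2) (5,15) (3,13)]
3. After y ≥ 2: [(2,11) (2,6) (5,9/2) (5,15) (3,13)]
4. After y ≤ 9: [(2,9) (2,6) (5,9/2) (5,9)]
5. Canonical ring: [(2,6) (5,9/2) (5,9) (2,9)]

Clipped polygon: [(2,6) (5,9/2) (5,9) (2,9)]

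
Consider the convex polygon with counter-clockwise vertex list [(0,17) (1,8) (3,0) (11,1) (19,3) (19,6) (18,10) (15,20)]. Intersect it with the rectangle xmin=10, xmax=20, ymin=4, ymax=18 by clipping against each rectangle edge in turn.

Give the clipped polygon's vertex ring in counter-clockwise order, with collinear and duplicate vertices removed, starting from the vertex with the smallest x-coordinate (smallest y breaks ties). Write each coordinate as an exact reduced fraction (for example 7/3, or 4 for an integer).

1. After x ≥ 10: [(10,19) (10,7/8) (11,1) (19,3) (19,6) (18,10) (15,20)]
2. After x ≤ 20: [(10,19) (10,7/8) (11,1) (19,3) (19,6) (18,10) (15,20)]
3. After y ≥ 4: [(10,19) (10,4) (19,4) (19,6) (18,10) (15,20)]
4. After y ≤ 18: [(10,18) (10,4) (19,4) (19,6) (18,10) (78/5,18)]
5. Canonical ring: [(10,4) (19,4) (19,6) (18,10) (78/5,18) (10,18)]

Clipped polygon: [(10,4) (19,4) (19,6) (18,10) (78/5,18) (10,18)]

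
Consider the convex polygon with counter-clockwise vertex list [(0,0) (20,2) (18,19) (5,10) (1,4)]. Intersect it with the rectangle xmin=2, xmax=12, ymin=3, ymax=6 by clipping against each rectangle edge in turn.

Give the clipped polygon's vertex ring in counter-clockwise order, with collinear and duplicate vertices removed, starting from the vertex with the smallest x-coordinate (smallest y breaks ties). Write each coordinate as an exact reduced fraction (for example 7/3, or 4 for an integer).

1. After x ≥ 2: [(2,1/5) (20,2) (18,19) (5,10) (2,11/2)]
2. After x ≤ 12: [(2,1/5) (12,6/5) (12,193/13) (5,10) (2,11/2)]
3. After y ≥ 3: [(2,3) (12,3) (12,193/13) (5,10) (2,11/2)]
4. After y ≤ 6: [(2,3) (12,3) (12,6) (7/3,6) (2,11/2)]
5. Canonical ring: [(2,3) (12,3) (12,6) (7/3,6) (2,11/2)]

Clipped polygon: [(2,3) (12,3) (12,6) (7/3,6) (2,11/2)]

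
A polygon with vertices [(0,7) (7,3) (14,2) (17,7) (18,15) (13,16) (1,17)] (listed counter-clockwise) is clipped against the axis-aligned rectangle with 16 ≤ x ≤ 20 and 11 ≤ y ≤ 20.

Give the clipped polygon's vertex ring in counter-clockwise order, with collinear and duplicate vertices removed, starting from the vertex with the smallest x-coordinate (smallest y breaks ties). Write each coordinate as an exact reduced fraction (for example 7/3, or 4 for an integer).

Clipped polygon: [(16,11) (35/2,11) (18,15) (16,77/5)]

1. After x ≥ 16: [(16,16/3) (17,7) (18,15) (16,77/5)]
2. After x ≤ 20: [(16,16/3) (17,7) (18,15) (16,77/5)]
3. After y ≥ 11: [(16,11) (35/2,11) (18,15) (16,77/5)]
4. After y ≤ 20: [(16,11) (35/2,11) (18,15) (16,77/5)]
5. Canonical ring: [(16,11) (35/2,11) (18,15) (16,77/5)]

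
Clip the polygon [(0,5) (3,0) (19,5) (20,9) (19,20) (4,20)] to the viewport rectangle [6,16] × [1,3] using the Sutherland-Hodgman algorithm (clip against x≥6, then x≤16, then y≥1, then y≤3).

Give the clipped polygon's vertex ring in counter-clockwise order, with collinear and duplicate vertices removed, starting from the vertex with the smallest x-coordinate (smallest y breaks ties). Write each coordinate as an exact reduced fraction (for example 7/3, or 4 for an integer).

Clipped polygon: [(6,1) (31/5,1) (63/5,3) (6,3)]

1. After x ≥ 6: [(6,15/16) (19,5) (20,9) (19,20) (6,20)]
2. After x ≤ 16: [(6,15/16) (16,65/16) (16,20) (6,20)]
3. After y ≥ 1: [(6,1) (31/5,1) (16,65/16) (16,20) (6,20)]
4. After y ≤ 3: [(6,3) (6,1) (31/5,1) (63/5,3)]
5. Canonical ring: [(6,1) (31/5,1) (63/5,3) (6,3)]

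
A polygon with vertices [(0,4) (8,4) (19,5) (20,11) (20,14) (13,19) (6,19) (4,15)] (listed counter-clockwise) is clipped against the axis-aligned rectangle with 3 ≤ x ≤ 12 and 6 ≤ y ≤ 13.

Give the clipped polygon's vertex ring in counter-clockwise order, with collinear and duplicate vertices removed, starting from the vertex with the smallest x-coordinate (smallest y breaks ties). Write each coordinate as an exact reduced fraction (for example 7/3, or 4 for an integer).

Clipped polygon: [(3,6) (12,6) (12,13) (36/11,13) (3,49/4)]

1. After x ≥ 3: [(3,49/4) (3,4) (8,4) (19,5) (20,11) (20,14) (13,19) (6,19) (4,15)]
2. After x ≤ 12: [(3,49/4) (3,4) (8,4) (12,48/11) (12,19) (6,19) (4,15)]
3. After y ≥ 6: [(3,49/4) (3,6) (12,6) (12,19) (6,19) (4,15)]
4. After y ≤ 13: [(36/11,13) (3,49/4) (3,6) (12,6) (12,13)]
5. Canonical ring: [(3,6) (12,6) (12,13) (36/11,13) (3,49/4)]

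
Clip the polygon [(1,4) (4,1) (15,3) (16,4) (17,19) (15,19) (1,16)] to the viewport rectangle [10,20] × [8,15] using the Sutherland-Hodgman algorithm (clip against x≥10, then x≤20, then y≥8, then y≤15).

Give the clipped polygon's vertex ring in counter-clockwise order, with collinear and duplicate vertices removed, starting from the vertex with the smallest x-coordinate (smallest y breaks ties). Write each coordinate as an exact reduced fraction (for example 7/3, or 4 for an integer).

Clipped polygon: [(10,8) (244/15,8) (251/15,15) (10,15)]

1. After x ≥ 10: [(10,23/11) (15,3) (16,4) (17,19) (15,19) (10,251/14)]
2. After x ≤ 20: [(10,23/11) (15,3) (16,4) (17,19) (15,19) (10,251/14)]
3. After y ≥ 8: [(10,8) (244/15,8) (17,19) (15,19) (10,251/14)]
4. After y ≤ 15: [(10,15) (10,8) (244/15,8) (251/15,15)]
5. Canonical ring: [(10,8) (244/15,8) (251/15,15) (10,15)]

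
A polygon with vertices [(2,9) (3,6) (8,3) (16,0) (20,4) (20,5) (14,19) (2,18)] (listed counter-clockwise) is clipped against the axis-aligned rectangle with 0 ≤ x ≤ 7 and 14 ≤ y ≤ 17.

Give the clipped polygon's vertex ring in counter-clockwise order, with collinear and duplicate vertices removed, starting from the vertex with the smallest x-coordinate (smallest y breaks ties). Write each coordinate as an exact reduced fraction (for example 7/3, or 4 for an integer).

Clipped polygon: [(2,14) (7,14) (7,17) (2,17)]

1. After x ≥ 0: [(2,9) (3,6) (8,3) (16,0) (20,4) (20,5) (14,19) (2,18)]
2. After x ≤ 7: [(2,9) (3,6) (7,18/5) (7,221/12) (2,18)]
3. After y ≥ 14: [(2,14) (7,14) (7,221/12) (2,18)]
4. After y ≤ 17: [(2,17) (2,14) (7,14) (7,17)]
5. Canonical ring: [(2,14) (7,14) (7,17) (2,17)]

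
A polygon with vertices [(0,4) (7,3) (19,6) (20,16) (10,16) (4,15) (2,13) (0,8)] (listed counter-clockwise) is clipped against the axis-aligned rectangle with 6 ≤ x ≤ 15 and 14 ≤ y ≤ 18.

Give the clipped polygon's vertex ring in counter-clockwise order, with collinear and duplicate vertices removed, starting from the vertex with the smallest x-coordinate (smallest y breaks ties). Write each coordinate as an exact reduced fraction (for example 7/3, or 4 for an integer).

1. After x ≥ 6: [(6,22/7) (7,3) (19,6) (20,16) (10,16) (6,46/3)]
2. After x ≤ 15: [(6,22/7) (7,3) (15,5) (15,16) (10,16) (6,46/3)]
3. After y ≥ 14: [(6,14) (15,14) (15,16) (10,16) (6,46/3)]
4. After y ≤ 18: [(6,14) (15,14) (15,16) (10,16) (6,46/3)]
5. Canonical ring: [(6,14) (15,14) (15,16) (10,16) (6,46/3)]

Clipped polygon: [(6,14) (15,14) (15,16) (10,16) (6,46/3)]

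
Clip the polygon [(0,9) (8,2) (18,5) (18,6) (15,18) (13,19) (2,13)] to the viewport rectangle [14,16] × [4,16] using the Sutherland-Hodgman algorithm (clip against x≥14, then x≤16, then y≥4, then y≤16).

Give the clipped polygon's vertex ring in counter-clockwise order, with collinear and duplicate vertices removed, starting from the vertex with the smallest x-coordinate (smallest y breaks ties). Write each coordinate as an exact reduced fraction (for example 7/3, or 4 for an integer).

1. After x ≥ 14: [(14,19/5) (18,5) (18,6) (15,18) (14,37/2)]
2. After x ≤ 16: [(14,19/5) (16,22/5) (16,14) (15,18) (14,37/2)]
3. After y ≥ 4: [(14,4) (44/3,4) (16,22/5) (16,14) (15,18) (14,37/2)]
4. After y ≤ 16: [(14,16) (14,4) (44/3,4) (16,22/5) (16,14) (31/2,16)]
5. Canonical ring: [(14,4) (44/3,4) (16,22/5) (16,14) (31/2,16) (14,16)]

Clipped polygon: [(14,4) (44/3,4) (16,22/5) (16,14) (31/2,16) (14,16)]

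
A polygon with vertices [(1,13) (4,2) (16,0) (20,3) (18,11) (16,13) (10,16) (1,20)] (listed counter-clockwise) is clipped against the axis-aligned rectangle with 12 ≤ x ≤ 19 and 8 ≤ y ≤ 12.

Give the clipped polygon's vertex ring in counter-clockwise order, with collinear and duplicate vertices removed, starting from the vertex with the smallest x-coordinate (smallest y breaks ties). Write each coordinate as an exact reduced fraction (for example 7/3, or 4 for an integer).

Clipped polygon: [(12,8) (75/4,8) (18,11) (17,12) (12,12)]

1. After x ≥ 12: [(12,2/3) (16,0) (20,3) (18,11) (16,13) (12,15)]
2. After x ≤ 19: [(12,2/3) (16,0) (19,9/4) (19,7) (18,11) (16,13) (12,15)]
3. After y ≥ 8: [(12,8) (75/4,8) (18,11) (16,13) (12,15)]
4. After y ≤ 12: [(12,12) (12,8) (75/4,8) (18,11) (17,12)]
5. Canonical ring: [(12,8) (75/4,8) (18,11) (17,12) (12,12)]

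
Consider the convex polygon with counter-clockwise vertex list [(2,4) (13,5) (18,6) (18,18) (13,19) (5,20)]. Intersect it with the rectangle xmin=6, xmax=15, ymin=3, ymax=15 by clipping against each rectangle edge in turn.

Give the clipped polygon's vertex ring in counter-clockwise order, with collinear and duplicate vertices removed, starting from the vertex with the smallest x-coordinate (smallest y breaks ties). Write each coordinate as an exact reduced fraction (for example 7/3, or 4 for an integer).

1. After x ≥ 6: [(6,48/11) (13,5) (18,6) (18,18) (13,19) (6,159/8)]
2. After x ≤ 15: [(6,48/11) (13,5) (15,27/5) (15,93/5) (13,19) (6,159/8)]
3. After y ≥ 3: [(6,48/11) (13,5) (15,27/5) (15,93/5) (13,19) (6,159/8)]
4. After y ≤ 15: [(6,15) (6,48/11) (13,5) (15,27/5) (15,15)]
5. Canonical ring: [(6,48/11) (13,5) (15,27/5) (15,15) (6,15)]

Clipped polygon: [(6,48/11) (13,5) (15,27/5) (15,15) (6,15)]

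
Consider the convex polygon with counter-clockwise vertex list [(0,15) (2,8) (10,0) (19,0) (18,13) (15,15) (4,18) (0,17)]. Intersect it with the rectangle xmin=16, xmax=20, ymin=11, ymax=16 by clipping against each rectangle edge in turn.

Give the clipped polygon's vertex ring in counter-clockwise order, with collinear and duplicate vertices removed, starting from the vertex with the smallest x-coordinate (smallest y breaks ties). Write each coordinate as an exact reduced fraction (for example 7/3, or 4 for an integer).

1. After x ≥ 16: [(16,0) (19,0) (18,13) (16,43/3)]
2. After x ≤ 20: [(16,0) (19,0) (18,13) (16,43/3)]
3. After y ≥ 11: [(16,11) (236/13,11) (18,13) (16,43/3)]
4. After y ≤ 16: [(16,11) (236/13,11) (18,13) (16,43/3)]
5. Canonical ring: [(16,11) (236/13,11) (18,13) (16,43/3)]

Clipped polygon: [(16,11) (236/13,11) (18,13) (16,43/3)]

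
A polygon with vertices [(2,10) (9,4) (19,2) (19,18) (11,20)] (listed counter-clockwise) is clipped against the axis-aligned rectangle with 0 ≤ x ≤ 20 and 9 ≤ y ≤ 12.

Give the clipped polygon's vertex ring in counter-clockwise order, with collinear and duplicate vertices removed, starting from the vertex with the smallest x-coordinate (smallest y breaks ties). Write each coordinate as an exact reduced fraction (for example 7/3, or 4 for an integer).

Clipped polygon: [(2,10) (19/6,9) (19,9) (19,12) (19/5,12)]

1. After x ≥ 0: [(2,10) (9,4) (19,2) (19,18) (11,20)]
2. After x ≤ 20: [(2,10) (9,4) (19,2) (19,18) (11,20)]
3. After y ≥ 9: [(2,10) (19/6,9) (19,9) (19,18) (11,20)]
4. After y ≤ 12: [(19/5,12) (2,10) (19/6,9) (19,9) (19,12)]
5. Canonical ring: [(2,10) (19/6,9) (19,9) (19,12) (19/5,12)]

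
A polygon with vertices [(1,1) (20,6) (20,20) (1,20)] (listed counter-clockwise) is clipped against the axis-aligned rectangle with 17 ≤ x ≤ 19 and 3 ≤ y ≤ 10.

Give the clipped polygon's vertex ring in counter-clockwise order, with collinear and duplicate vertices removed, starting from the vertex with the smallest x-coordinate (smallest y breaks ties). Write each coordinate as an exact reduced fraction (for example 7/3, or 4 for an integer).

Clipped polygon: [(17,99/19) (19,109/19) (19,10) (17,10)]

1. After x ≥ 17: [(17,99/19) (20,6) (20,20) (17,20)]
2. After x ≤ 19: [(17,99/19) (19,109/19) (19,20) (17,20)]
3. After y ≥ 3: [(17,99/19) (19,109/19) (19,20) (17,20)]
4. After y ≤ 10: [(17,10) (17,99/19) (19,109/19) (19,10)]
5. Canonical ring: [(17,99/19) (19,109/19) (19,10) (17,10)]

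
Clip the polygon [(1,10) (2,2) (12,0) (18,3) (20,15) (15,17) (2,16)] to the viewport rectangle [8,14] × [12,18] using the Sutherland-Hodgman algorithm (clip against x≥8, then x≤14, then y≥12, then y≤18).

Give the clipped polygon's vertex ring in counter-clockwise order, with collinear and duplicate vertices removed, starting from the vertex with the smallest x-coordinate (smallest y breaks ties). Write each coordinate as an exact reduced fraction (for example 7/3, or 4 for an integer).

1. After x ≥ 8: [(8,4/5) (12,0) (18,3) (20,15) (15,17) (8,214/13)]
2. After x ≤ 14: [(8,4/5) (12,0) (14,1) (14,220/13) (8,214/13)]
3. After y ≥ 12: [(8,12) (14,12) (14,220/13) (8,214/13)]
4. After y ≤ 18: [(8,12) (14,12) (14,220/13) (8,214/13)]
5. Canonical ring: [(8,12) (14,12) (14,220/13) (8,214/13)]

Clipped polygon: [(8,12) (14,12) (14,220/13) (8,214/13)]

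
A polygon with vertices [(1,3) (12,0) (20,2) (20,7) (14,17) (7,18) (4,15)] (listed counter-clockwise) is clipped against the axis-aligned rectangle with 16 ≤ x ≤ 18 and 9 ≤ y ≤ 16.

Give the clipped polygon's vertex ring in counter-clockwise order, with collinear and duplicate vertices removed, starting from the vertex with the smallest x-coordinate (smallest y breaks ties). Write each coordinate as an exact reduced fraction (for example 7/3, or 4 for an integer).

Clipped polygon: [(16,9) (18,9) (18,31/3) (16,41/3)]

1. After x ≥ 16: [(16,1) (20,2) (20,7) (16,41/3)]
2. After x ≤ 18: [(16,1) (18,3/2) (18,31/3) (16,41/3)]
3. After y ≥ 9: [(16,9) (18,9) (18,31/3) (16,41/3)]
4. After y ≤ 16: [(16,9) (18,9) (18,31/3) (16,41/3)]
5. Canonical ring: [(16,9) (18,9) (18,31/3) (16,41/3)]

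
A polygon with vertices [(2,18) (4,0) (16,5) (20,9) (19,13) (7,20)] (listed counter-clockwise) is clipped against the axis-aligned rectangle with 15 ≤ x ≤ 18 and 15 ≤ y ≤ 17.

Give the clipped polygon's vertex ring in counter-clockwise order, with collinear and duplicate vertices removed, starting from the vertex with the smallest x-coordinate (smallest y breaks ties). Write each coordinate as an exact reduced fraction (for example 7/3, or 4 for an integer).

1. After x ≥ 15: [(15,55/12) (16,5) (20,9) (19,13) (15,46/3)]
2. After x ≤ 18: [(15,55/12) (16,5) (18,7) (18,163/12) (15,46/3)]
3. After y ≥ 15: [(15,15) (109/7,15) (15,46/3)]
4. After y ≤ 17: [(15,15) (109/7,15) (15,46/3)]
5. Canonical ring: [(15,15) (109/7,15) (15,46/3)]

Clipped polygon: [(15,15) (109/7,15) (15,46/3)]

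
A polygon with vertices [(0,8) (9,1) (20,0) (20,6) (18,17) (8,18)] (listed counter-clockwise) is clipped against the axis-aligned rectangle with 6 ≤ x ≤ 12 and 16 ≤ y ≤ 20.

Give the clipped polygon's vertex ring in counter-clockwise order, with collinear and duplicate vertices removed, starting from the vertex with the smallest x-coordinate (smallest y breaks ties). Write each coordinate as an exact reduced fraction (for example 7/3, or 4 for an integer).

1. After x ≥ 6: [(6,31/2) (6,10/3) (9,1) (20,0) (20,6) (18,17) (8,18)]
2. After x ≤ 12: [(6,31/2) (6,10/3) (9,1) (12,8/11) (12,88/5) (8,18)]
3. After y ≥ 16: [(32/5,16) (12,16) (12,88/5) (8,18)]
4. After y ≤ 20: [(32/5,16) (12,16) (12,88/5) (8,18)]
5. Canonical ring: [(32/5,16) (12,16) (12,88/5) (8,18)]

Clipped polygon: [(32/5,16) (12,16) (12,88/5) (8,18)]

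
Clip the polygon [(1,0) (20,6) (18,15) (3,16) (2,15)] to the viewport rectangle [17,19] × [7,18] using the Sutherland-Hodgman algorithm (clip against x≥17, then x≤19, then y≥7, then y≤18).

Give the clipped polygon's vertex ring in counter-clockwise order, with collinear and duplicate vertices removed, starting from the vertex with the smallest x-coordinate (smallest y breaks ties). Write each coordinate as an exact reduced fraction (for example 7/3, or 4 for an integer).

Clipped polygon: [(17,7) (19,7) (19,21/2) (18,15) (17,226/15)]

1. After x ≥ 17: [(17,96/19) (20,6) (18,15) (17,226/15)]
2. After x ≤ 19: [(17,96/19) (19,108/19) (19,21/2) (18,15) (17,226/15)]
3. After y ≥ 7: [(17,7) (19,7) (19,21/2) (18,15) (17,226/15)]
4. After y ≤ 18: [(17,7) (19,7) (19,21/2) (18,15) (17,226/15)]
5. Canonical ring: [(17,7) (19,7) (19,21/2) (18,15) (17,226/15)]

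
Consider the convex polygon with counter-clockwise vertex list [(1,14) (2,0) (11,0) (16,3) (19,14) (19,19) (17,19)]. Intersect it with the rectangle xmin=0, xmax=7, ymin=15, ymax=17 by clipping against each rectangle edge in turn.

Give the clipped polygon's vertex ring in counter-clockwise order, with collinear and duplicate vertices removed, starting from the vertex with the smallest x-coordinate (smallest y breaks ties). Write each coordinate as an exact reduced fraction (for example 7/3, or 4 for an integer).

Clipped polygon: [(21/5,15) (7,15) (7,127/8)]

1. After x ≥ 0: [(1,14) (2,0) (11,0) (16,3) (19,14) (19,19) (17,19)]
2. After x ≤ 7: [(7,127/8) (1,14) (2,0) (7,0)]
3. After y ≥ 15: [(7,15) (7,127/8) (21/5,15)]
4. After y ≤ 17: [(7,15) (7,127/8) (21/5,15)]
5. Canonical ring: [(21/5,15) (7,15) (7,127/8)]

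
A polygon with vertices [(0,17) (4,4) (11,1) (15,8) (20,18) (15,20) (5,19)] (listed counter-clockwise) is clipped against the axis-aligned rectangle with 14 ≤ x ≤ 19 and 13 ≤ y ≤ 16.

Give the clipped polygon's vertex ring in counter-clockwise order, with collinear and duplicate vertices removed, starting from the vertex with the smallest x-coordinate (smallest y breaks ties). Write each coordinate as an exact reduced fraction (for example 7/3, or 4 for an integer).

Clipped polygon: [(14,13) (35/2,13) (19,16) (14,16)]

1. After x ≥ 14: [(14,25/4) (15,8) (20,18) (15,20) (14,199/10)]
2. After x ≤ 19: [(14,25/4) (15,8) (19,16) (19,92/5) (15,20) (14,199/10)]
3. After y ≥ 13: [(14,13) (35/2,13) (19,16) (19,92/5) (15,20) (14,199/10)]
4. After y ≤ 16: [(14,16) (14,13) (35/2,13) (19,16) (19,16)]
5. Canonical ring: [(14,13) (35/2,13) (19,16) (14,16)]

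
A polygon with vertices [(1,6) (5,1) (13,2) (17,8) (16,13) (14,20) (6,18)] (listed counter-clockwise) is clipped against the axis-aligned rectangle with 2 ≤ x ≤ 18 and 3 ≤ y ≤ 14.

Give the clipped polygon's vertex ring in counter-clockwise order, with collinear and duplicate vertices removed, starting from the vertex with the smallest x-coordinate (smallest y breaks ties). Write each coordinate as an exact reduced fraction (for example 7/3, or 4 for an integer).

1. After x ≥ 2: [(2,42/5) (2,19/4) (5,1) (13,2) (17,8) (16,13) (14,20) (6,18)]
2. After x ≤ 18: [(2,42/5) (2,19/4) (5,1) (13,2) (17,8) (16,13) (14,20) (6,18)]
3. After y ≥ 3: [(2,42/5) (2,19/4) (17/5,3) (41/3,3) (17,8) (16,13) (14,20) (6,18)]
4. After y ≤ 14: [(13/3,14) (2,42/5) (2,19/4) (17/5,3) (41/3,3) (17,8) (16,13) (110/7,14)]
5. Canonical ring: [(2,19/4) (17/5,3) (41/3,3) (17,8) (16,13) (110/7,14) (13/3,14) (2,42/5)]

Clipped polygon: [(2,19/4) (17/5,3) (41/3,3) (17,8) (16,13) (110/7,14) (13/3,14) (2,42/5)]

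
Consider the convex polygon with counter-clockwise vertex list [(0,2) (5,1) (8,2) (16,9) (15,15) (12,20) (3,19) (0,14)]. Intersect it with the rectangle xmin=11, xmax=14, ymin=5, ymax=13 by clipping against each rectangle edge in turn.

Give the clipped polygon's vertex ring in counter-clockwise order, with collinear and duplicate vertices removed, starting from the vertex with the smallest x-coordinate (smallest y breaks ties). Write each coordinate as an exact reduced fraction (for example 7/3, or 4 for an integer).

1. After x ≥ 11: [(11,37/8) (16,9) (15,15) (12,20) (11,179/9)]
2. After x ≤ 14: [(11,37/8) (14,29/4) (14,50/3) (12,20) (11,179/9)]
3. After y ≥ 5: [(11,5) (80/7,5) (14,29/4) (14,50/3) (12,20) (11,179/9)]
4. After y ≤ 13: [(11,13) (11,5) (80/7,5) (14,29/4) (14,13)]
5. Canonical ring: [(11,5) (80/7,5) (14,29/4) (14,13) (11,13)]

Clipped polygon: [(11,5) (80/7,5) (14,29/4) (14,13) (11,13)]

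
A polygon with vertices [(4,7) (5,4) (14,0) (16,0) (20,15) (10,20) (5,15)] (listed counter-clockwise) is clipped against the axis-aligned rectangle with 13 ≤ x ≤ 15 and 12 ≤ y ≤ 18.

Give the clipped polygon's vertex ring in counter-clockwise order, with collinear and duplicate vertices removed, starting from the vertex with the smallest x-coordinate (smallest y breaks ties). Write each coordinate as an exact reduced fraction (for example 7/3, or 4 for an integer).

1. After x ≥ 13: [(13,4/9) (14,0) (16,0) (20,15) (13,37/2)]
2. After x ≤ 15: [(13,4/9) (14,0) (15,0) (15,35/2) (13,37/2)]
3. After y ≥ 12: [(13,12) (15,12) (15,35/2) (13,37/2)]
4. After y ≤ 18: [(13,18) (13,12) (15,12) (15,35/2) (14,18)]
5. Canonical ring: [(13,12) (15,12) (15,35/2) (14,18) (13,18)]

Clipped polygon: [(13,12) (15,12) (15,35/2) (14,18) (13,18)]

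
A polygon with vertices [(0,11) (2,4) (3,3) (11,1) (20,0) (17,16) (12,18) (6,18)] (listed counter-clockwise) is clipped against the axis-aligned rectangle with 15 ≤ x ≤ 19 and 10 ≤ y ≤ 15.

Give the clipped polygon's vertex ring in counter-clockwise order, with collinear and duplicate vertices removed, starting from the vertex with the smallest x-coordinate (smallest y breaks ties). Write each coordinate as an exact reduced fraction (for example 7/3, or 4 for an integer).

1. After x ≥ 15: [(15,5/9) (20,0) (17,16) (15,84/5)]
2. After x ≤ 19: [(15,5/9) (19,1/9) (19,16/3) (17,16) (15,84/5)]
3. After y ≥ 10: [(15,10) (145/8,10) (17,16) (15,84/5)]
4. After y ≤ 15: [(15,15) (15,10) (145/8,10) (275/16,15)]
5. Canonical ring: [(15,10) (145/8,10) (275/16,15) (15,15)]

Clipped polygon: [(15,10) (145/8,10) (275/16,15) (15,15)]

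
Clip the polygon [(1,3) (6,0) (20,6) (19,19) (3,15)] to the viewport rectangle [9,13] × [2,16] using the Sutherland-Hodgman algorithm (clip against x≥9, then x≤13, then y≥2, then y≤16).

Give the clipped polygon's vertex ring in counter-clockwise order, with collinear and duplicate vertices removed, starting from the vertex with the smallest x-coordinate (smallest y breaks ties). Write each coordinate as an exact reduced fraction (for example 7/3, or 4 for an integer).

1. After x ≥ 9: [(9,9/7) (20,6) (19,19) (9,33/2)]
2. After x ≤ 13: [(9,9/7) (13,3) (13,35/2) (9,33/2)]
3. After y ≥ 2: [(9,2) (32/3,2) (13,3) (13,35/2) (9,33/2)]
4. After y ≤ 16: [(9,16) (9,2) (32/3,2) (13,3) (13,16)]
5. Canonical ring: [(9,2) (32/3,2) (13,3) (13,16) (9,16)]

Clipped polygon: [(9,2) (32/3,2) (13,3) (13,16) (9,16)]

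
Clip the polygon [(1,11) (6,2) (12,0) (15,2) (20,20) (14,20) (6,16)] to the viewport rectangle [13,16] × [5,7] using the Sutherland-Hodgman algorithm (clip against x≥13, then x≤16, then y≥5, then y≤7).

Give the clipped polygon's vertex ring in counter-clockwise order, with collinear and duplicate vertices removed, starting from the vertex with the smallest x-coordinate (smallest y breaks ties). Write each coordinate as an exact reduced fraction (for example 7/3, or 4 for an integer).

Clipped polygon: [(13,5) (95/6,5) (16,28/5) (16,7) (13,7)]

1. After x ≥ 13: [(13,2/3) (15,2) (20,20) (14,20) (13,39/2)]
2. After x ≤ 16: [(13,2/3) (15,2) (16,28/5) (16,20) (14,20) (13,39/2)]
3. After y ≥ 5: [(13,5) (95/6,5) (16,28/5) (16,20) (14,20) (13,39/2)]
4. After y ≤ 7: [(13,7) (13,5) (95/6,5) (16,28/5) (16,7)]
5. Canonical ring: [(13,5) (95/6,5) (16,28/5) (16,7) (13,7)]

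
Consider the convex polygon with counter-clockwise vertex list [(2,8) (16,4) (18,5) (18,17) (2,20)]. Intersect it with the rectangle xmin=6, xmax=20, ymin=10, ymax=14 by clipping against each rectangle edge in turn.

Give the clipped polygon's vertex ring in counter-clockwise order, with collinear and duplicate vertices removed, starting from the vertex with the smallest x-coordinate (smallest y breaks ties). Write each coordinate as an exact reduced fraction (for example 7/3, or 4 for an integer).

1. After x ≥ 6: [(6,48/7) (16,4) (18,5) (18,17) (6,77/4)]
2. After x ≤ 20: [(6,48/7) (16,4) (18,5) (18,17) (6,77/4)]
3. After y ≥ 10: [(6,10) (18,10) (18,17) (6,77/4)]
4. After y ≤ 14: [(6,14) (6,10) (18,10) (18,14)]
5. Canonical ring: [(6,10) (18,10) (18,14) (6,14)]

Clipped polygon: [(6,10) (18,10) (18,14) (6,14)]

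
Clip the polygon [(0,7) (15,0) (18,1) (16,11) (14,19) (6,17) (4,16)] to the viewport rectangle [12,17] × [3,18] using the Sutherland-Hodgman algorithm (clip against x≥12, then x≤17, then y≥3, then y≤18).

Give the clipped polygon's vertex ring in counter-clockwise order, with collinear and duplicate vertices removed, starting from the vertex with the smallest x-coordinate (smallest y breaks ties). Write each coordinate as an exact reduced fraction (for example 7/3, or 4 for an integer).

Clipped polygon: [(12,3) (17,3) (17,6) (16,11) (57/4,18) (12,18)]

1. After x ≥ 12: [(12,7/5) (15,0) (18,1) (16,11) (14,19) (12,37/2)]
2. After x ≤ 17: [(12,7/5) (15,0) (17,2/3) (17,6) (16,11) (14,19) (12,37/2)]
3. After y ≥ 3: [(12,3) (17,3) (17,6) (16,11) (14,19) (12,37/2)]
4. After y ≤ 18: [(12,18) (12,3) (17,3) (17,6) (16,11) (57/4,18)]
5. Canonical ring: [(12,3) (17,3) (17,6) (16,11) (57/4,18) (12,18)]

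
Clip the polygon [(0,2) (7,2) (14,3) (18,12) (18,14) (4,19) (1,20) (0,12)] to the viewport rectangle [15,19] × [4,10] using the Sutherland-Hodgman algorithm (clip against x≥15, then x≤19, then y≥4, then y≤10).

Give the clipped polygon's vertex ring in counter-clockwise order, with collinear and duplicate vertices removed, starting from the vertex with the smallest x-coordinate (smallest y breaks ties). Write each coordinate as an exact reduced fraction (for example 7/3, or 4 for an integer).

1. After x ≥ 15: [(15,21/4) (18,12) (18,14) (15,211/14)]
2. After x ≤ 19: [(15,21/4) (18,12) (18,14) (15,211/14)]
3. After y ≥ 4: [(15,21/4) (18,12) (18,14) (15,211/14)]
4. After y ≤ 10: [(15,10) (15,21/4) (154/9,10)]
5. Canonical ring: [(15,21/4) (154/9,10) (15,10)]

Clipped polygon: [(15,21/4) (154/9,10) (15,10)]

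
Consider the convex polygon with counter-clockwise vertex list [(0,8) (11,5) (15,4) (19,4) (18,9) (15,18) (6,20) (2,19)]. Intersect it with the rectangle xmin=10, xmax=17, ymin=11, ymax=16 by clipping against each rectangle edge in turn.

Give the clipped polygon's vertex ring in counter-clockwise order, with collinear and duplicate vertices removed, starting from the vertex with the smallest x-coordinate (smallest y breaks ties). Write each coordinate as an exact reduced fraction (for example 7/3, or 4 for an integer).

1. After x ≥ 10: [(10,58/11) (11,5) (15,4) (19,4) (18,9) (15,18) (10,172/9)]
2. After x ≤ 17: [(10,58/11) (11,5) (15,4) (17,4) (17,12) (15,18) (10,172/9)]
3. After y ≥ 11: [(10,11) (17,11) (17,12) (15,18) (10,172/9)]
4. After y ≤ 16: [(10,16) (10,11) (17,11) (17,12) (47/3,16)]
5. Canonical ring: [(10,11) (17,11) (17,12) (47/3,16) (10,16)]

Clipped polygon: [(10,11) (17,11) (17,12) (47/3,16) (10,16)]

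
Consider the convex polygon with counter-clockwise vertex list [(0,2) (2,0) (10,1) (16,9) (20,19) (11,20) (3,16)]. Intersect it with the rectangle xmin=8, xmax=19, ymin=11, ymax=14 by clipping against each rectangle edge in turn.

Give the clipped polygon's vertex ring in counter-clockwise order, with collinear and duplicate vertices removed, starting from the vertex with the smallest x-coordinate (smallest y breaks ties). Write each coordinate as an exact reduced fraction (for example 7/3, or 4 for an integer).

1. After x ≥ 8: [(8,3/4) (10,1) (16,9) (20,19) (11,20) (8,37/2)]
2. After x ≤ 19: [(8,3/4) (10,1) (16,9) (19,33/2) (19,172/9) (11,20) (8,37/2)]
3. After y ≥ 11: [(8,11) (84/5,11) (19,33/2) (19,172/9) (11,20) (8,37/2)]
4. After y ≤ 14: [(8,14) (8,11) (84/5,11) (18,14)]
5. Canonical ring: [(8,11) (84/5,11) (18,14) (8,14)]

Clipped polygon: [(8,11) (84/5,11) (18,14) (8,14)]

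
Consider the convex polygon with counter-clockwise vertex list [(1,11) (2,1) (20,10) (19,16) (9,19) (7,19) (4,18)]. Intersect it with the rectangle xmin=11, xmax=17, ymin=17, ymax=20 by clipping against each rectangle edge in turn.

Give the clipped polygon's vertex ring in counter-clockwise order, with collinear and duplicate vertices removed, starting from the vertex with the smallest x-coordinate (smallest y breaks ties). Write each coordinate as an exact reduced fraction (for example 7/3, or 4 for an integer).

Clipped polygon: [(11,17) (47/3,17) (11,92/5)]

1. After x ≥ 11: [(11,11/2) (20,10) (19,16) (11,92/5)]
2. After x ≤ 17: [(11,11/2) (17,17/2) (17,83/5) (11,92/5)]
3. After y ≥ 17: [(11,17) (47/3,17) (11,92/5)]
4. After y ≤ 20: [(11,17) (47/3,17) (11,92/5)]
5. Canonical ring: [(11,17) (47/3,17) (11,92/5)]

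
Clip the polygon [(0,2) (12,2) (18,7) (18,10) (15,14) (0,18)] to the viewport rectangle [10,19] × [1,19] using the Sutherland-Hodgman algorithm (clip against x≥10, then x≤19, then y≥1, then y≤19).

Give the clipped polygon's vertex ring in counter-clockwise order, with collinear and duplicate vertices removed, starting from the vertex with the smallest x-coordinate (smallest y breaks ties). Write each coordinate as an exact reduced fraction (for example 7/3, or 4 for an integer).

Clipped polygon: [(10,2) (12,2) (18,7) (18,10) (15,14) (10,46/3)]

1. After x ≥ 10: [(10,2) (12,2) (18,7) (18,10) (15,14) (10,46/3)]
2. After x ≤ 19: [(10,2) (12,2) (18,7) (18,10) (15,14) (10,46/3)]
3. After y ≥ 1: [(10,2) (12,2) (18,7) (18,10) (15,14) (10,46/3)]
4. After y ≤ 19: [(10,2) (12,2) (18,7) (18,10) (15,14) (10,46/3)]
5. Canonical ring: [(10,2) (12,2) (18,7) (18,10) (15,14) (10,46/3)]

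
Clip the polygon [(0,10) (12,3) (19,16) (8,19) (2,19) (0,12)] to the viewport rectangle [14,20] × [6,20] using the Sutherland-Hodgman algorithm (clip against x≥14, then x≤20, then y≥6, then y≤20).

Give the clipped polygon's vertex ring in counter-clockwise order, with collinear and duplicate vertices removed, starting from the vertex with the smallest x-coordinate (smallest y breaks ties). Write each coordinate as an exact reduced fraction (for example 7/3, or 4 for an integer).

1. After x ≥ 14: [(14,47/7) (19,16) (14,191/11)]
2. After x ≤ 20: [(14,47/7) (19,16) (14,191/11)]
3. After y ≥ 6: [(14,47/7) (19,16) (14,191/11)]
4. After y ≤ 20: [(14,47/7) (19,16) (14,191/11)]
5. Canonical ring: [(14,47/7) (19,16) (14,191/11)]

Clipped polygon: [(14,47/7) (19,16) (14,191/11)]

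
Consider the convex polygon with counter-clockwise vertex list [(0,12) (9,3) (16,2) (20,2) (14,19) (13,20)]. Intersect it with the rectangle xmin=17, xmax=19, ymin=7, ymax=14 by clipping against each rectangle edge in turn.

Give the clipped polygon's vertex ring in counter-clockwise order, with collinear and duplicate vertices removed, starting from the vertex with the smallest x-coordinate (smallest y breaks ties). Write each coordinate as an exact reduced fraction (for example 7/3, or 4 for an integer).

1. After x ≥ 17: [(17,2) (20,2) (17,21/2)]
2. After x ≤ 19: [(17,2) (19,2) (19,29/6) (17,21/2)]
3. After y ≥ 7: [(17,7) (310/17,7) (17,21/2)]
4. After y ≤ 14: [(17,7) (310/17,7) (17,21/2)]
5. Canonical ring: [(17,7) (310/17,7) (17,21/2)]

Clipped polygon: [(17,7) (310/17,7) (17,21/2)]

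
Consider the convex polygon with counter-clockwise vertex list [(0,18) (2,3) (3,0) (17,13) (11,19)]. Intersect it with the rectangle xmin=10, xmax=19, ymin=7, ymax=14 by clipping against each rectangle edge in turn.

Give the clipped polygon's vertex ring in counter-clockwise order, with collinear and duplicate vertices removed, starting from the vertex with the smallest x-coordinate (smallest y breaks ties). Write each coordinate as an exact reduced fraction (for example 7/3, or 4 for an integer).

Clipped polygon: [(10,7) (137/13,7) (17,13) (16,14) (10,14)]

1. After x ≥ 10: [(10,208/11) (10,13/2) (17,13) (11,19)]
2. After x ≤ 19: [(10,208/11) (10,13/2) (17,13) (11,19)]
3. After y ≥ 7: [(10,208/11) (10,7) (137/13,7) (17,13) (11,19)]
4. After y ≤ 14: [(10,14) (10,7) (137/13,7) (17,13) (16,14)]
5. Canonical ring: [(10,7) (137/13,7) (17,13) (16,14) (10,14)]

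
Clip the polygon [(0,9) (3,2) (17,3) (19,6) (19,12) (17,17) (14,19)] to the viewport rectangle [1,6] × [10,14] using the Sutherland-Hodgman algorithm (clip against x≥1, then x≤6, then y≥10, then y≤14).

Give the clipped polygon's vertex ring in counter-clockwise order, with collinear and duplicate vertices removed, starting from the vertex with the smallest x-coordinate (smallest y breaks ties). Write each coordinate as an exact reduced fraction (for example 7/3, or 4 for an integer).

1. After x ≥ 1: [(1,68/7) (1,20/3) (3,2) (17,3) (19,6) (19,12) (17,17) (14,19)]
2. After x ≤ 6: [(6,93/7) (1,68/7) (1,20/3) (3,2) (6,31/14)]
3. After y ≥ 10: [(6,10) (6,93/7) (7/5,10)]
4. After y ≤ 14: [(6,10) (6,93/7) (7/5,10)]
5. Canonical ring: [(7/5,10) (6,10) (6,93/7)]

Clipped polygon: [(7/5,10) (6,10) (6,93/7)]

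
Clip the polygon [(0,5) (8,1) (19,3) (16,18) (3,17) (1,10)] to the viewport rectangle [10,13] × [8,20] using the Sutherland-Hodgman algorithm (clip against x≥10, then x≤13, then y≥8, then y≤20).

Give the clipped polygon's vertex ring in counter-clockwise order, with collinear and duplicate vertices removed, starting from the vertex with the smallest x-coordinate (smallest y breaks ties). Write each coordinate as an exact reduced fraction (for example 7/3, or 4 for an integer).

1. After x ≥ 10: [(10,15/11) (19,3) (16,18) (10,228/13)]
2. After x ≤ 13: [(10,15/11) (13,21/11) (13,231/13) (10,228/13)]
3. After y ≥ 8: [(10,8) (13,8) (13,231/13) (10,228/13)]
4. After y ≤ 20: [(10,8) (13,8) (13,231/13) (10,228/13)]
5. Canonical ring: [(10,8) (13,8) (13,231/13) (10,228/13)]

Clipped polygon: [(10,8) (13,8) (13,231/13) (10,228/13)]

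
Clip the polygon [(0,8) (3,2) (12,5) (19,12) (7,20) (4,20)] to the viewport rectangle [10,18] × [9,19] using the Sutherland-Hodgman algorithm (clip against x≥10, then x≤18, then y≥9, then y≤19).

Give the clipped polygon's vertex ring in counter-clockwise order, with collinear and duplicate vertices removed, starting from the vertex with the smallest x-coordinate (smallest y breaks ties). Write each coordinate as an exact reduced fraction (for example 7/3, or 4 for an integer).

Clipped polygon: [(10,9) (16,9) (18,11) (18,38/3) (10,18)]

1. After x ≥ 10: [(10,13/3) (12,5) (19,12) (10,18)]
2. After x ≤ 18: [(10,13/3) (12,5) (18,11) (18,38/3) (10,18)]
3. After y ≥ 9: [(10,9) (16,9) (18,11) (18,38/3) (10,18)]
4. After y ≤ 19: [(10,9) (16,9) (18,11) (18,38/3) (10,18)]
5. Canonical ring: [(10,9) (16,9) (18,11) (18,38/3) (10,18)]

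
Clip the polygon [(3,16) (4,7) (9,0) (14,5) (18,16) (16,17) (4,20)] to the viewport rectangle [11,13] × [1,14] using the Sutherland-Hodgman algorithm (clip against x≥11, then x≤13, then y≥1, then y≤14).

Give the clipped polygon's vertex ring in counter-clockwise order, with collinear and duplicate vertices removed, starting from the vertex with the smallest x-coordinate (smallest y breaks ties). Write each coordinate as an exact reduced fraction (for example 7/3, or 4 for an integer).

Clipped polygon: [(11,2) (13,4) (13,14) (11,14)]

1. After x ≥ 11: [(11,2) (14,5) (18,16) (16,17) (11,73/4)]
2. After x ≤ 13: [(11,2) (13,4) (13,71/4) (11,73/4)]
3. After y ≥ 1: [(11,2) (13,4) (13,71/4) (11,73/4)]
4. After y ≤ 14: [(11,14) (11,2) (13,4) (13,14)]
5. Canonical ring: [(11,2) (13,4) (13,14) (11,14)]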